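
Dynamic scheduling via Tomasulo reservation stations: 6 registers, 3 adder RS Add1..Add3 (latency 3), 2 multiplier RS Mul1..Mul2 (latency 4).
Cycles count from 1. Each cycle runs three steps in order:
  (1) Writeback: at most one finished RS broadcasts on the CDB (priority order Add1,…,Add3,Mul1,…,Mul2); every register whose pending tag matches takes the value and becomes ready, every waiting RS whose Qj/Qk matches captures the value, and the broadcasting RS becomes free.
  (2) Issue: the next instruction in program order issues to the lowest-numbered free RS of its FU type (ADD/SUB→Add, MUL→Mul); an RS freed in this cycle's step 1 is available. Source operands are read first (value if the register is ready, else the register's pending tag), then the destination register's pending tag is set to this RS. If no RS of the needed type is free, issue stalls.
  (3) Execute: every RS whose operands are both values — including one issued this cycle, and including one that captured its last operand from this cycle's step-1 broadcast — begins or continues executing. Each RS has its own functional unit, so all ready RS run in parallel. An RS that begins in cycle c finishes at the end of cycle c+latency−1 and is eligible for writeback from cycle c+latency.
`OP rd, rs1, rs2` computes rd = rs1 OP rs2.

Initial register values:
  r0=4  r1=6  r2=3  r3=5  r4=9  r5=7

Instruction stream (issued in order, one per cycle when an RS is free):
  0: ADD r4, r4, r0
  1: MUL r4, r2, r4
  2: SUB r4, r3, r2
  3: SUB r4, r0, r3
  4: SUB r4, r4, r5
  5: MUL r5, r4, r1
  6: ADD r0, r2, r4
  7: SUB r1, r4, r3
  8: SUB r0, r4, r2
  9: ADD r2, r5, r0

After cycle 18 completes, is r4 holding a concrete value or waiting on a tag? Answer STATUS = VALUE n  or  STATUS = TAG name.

STATUS = VALUE -8

  c1: issue ADD r4<-Add1  regs: r0:4,r1:6,r2:3,r3:5,r4:Add1,r5:7
  c2: issue MUL r4<-Mul1  regs: r0:4,r1:6,r2:3,r3:5,r4:Mul1,r5:7
  c3: issue SUB r4<-Add2  regs: r0:4,r1:6,r2:3,r3:5,r4:Add2,r5:7
  c4: CDB Add1=13; issue SUB r4<-Add1  regs: r0:4,r1:6,r2:3,r3:5,r4:Add1,r5:7
  c5: issue SUB r4<-Add3  regs: r0:4,r1:6,r2:3,r3:5,r4:Add3,r5:7
  c6: CDB Add2=2; issue MUL r5<-Mul2  regs: r0:4,r1:6,r2:3,r3:5,r4:Add3,r5:Mul2
  c7: CDB Add1=-1; issue ADD r0<-Add1  regs: r0:Add1,r1:6,r2:3,r3:5,r4:Add3,r5:Mul2
  c8: CDB Mul1=39; issue SUB r1<-Add2  regs: r0:Add1,r1:Add2,r2:3,r3:5,r4:Add3,r5:Mul2
  c9: stall  regs: r0:Add1,r1:Add2,r2:3,r3:5,r4:Add3,r5:Mul2
  c10: CDB Add3=-8; issue SUB r0<-Add3  regs: r0:Add3,r1:Add2,r2:3,r3:5,r4:-8,r5:Mul2
  c11: stall  regs: r0:Add3,r1:Add2,r2:3,r3:5,r4:-8,r5:Mul2
  c12: stall  regs: r0:Add3,r1:Add2,r2:3,r3:5,r4:-8,r5:Mul2
  c13: CDB Add1=-5; issue ADD r2<-Add1  regs: r0:Add3,r1:Add2,r2:Add1,r3:5,r4:-8,r5:Mul2
  c14: CDB Add2=-13  regs: r0:Add3,r1:-13,r2:Add1,r3:5,r4:-8,r5:Mul2
  c15: CDB Add3=-11  regs: r0:-11,r1:-13,r2:Add1,r3:5,r4:-8,r5:Mul2
  c16: CDB Mul2=-48  regs: r0:-11,r1:-13,r2:Add1,r3:5,r4:-8,r5:-48
  c17: -  regs: r0:-11,r1:-13,r2:Add1,r3:5,r4:-8,r5:-48
  c18: -  regs: r0:-11,r1:-13,r2:Add1,r3:5,r4:-8,r5:-48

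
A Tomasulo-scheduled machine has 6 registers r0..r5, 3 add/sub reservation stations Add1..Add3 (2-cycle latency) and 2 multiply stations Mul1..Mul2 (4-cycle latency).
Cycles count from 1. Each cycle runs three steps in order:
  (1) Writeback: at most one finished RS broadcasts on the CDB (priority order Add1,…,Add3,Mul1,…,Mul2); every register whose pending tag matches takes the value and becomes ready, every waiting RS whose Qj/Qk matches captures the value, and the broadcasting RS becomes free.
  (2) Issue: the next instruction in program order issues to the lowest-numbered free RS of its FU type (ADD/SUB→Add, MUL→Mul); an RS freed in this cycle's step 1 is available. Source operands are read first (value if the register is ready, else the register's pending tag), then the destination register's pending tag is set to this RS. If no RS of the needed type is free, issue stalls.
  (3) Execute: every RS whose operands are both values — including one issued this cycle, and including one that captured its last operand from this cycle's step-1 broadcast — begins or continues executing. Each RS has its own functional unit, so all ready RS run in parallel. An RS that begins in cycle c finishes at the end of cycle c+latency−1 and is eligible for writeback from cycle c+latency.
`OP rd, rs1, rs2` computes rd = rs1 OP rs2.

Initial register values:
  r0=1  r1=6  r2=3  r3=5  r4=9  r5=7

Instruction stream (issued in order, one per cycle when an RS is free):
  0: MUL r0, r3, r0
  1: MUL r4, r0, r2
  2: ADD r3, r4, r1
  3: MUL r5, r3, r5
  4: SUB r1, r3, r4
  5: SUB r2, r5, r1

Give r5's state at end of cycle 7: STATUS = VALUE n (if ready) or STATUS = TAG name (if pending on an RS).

  c1: issue MUL r0<-Mul1  regs: r0:Mul1,r1:6,r2:3,r3:5,r4:9,r5:7
  c2: issue MUL r4<-Mul2  regs: r0:Mul1,r1:6,r2:3,r3:5,r4:Mul2,r5:7
  c3: issue ADD r3<-Add1  regs: r0:Mul1,r1:6,r2:3,r3:Add1,r4:Mul2,r5:7
  c4: stall  regs: r0:Mul1,r1:6,r2:3,r3:Add1,r4:Mul2,r5:7
  c5: CDB Mul1=5; issue MUL r5<-Mul1  regs: r0:5,r1:6,r2:3,r3:Add1,r4:Mul2,r5:Mul1
  c6: issue SUB r1<-Add2  regs: r0:5,r1:Add2,r2:3,r3:Add1,r4:Mul2,r5:Mul1
  c7: issue SUB r2<-Add3  regs: r0:5,r1:Add2,r2:Add3,r3:Add1,r4:Mul2,r5:Mul1

STATUS = TAG Mul1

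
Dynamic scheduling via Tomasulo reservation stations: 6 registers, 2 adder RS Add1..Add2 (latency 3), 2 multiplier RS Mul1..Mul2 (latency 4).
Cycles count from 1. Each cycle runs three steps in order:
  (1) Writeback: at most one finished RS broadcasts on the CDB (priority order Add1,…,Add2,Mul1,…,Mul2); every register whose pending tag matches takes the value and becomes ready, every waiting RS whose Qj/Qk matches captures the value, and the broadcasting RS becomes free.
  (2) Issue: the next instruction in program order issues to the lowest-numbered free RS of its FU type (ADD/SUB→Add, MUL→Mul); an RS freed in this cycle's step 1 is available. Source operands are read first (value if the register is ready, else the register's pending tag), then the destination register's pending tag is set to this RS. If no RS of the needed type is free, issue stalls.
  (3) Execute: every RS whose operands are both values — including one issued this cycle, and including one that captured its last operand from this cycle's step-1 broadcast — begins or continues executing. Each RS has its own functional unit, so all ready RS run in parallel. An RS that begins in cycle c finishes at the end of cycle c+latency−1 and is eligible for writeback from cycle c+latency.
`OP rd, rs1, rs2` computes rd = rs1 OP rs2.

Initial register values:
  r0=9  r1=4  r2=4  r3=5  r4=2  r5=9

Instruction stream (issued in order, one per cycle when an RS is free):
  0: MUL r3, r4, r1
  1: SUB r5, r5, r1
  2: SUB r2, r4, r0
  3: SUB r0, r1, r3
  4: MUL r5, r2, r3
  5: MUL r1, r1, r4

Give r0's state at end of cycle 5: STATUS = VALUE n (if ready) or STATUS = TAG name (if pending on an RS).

STATUS = TAG Add1

cycle 1: issue MUL r3<-Mul1 // r0:9,r1:4,r2:4,r3:Mul1,r4:2,r5:9
cycle 2: issue SUB r5<-Add1 // r0:9,r1:4,r2:4,r3:Mul1,r4:2,r5:Add1
cycle 3: issue SUB r2<-Add2 // r0:9,r1:4,r2:Add2,r3:Mul1,r4:2,r5:Add1
cycle 4: stall // r0:9,r1:4,r2:Add2,r3:Mul1,r4:2,r5:Add1
cycle 5: CDB Add1=5; issue SUB r0<-Add1 // r0:Add1,r1:4,r2:Add2,r3:Mul1,r4:2,r5:5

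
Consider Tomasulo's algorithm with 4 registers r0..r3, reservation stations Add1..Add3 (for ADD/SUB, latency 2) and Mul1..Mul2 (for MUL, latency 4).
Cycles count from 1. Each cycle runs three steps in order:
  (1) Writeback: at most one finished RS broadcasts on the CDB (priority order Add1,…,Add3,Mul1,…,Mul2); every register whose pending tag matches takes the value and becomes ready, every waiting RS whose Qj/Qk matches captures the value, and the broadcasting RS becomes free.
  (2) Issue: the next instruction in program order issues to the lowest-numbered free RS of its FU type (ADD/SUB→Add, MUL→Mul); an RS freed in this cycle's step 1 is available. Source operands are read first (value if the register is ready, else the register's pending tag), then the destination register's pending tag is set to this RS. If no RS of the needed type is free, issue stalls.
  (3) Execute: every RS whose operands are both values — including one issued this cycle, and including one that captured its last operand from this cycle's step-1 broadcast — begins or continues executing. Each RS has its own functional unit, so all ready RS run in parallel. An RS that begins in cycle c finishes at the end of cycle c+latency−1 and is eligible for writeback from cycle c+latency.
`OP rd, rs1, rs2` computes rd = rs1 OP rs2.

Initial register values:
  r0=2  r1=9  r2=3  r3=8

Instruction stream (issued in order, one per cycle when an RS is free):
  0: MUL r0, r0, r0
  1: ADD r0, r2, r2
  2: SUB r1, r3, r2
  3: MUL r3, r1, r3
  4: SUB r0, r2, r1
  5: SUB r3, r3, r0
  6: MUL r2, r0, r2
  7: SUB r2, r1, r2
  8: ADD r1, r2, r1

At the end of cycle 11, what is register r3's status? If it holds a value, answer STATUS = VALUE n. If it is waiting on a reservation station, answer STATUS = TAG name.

STATUS = VALUE 42

c1: issue MUL r0<-Mul1 | r0:Mul1,r1:9,r2:3,r3:8
c2: issue ADD r0<-Add1 | r0:Add1,r1:9,r2:3,r3:8
c3: issue SUB r1<-Add2 | r0:Add1,r1:Add2,r2:3,r3:8
c4: CDB Add1=6; issue MUL r3<-Mul2 | r0:6,r1:Add2,r2:3,r3:Mul2
c5: CDB Add2=5; issue SUB r0<-Add1 | r0:Add1,r1:5,r2:3,r3:Mul2
c6: CDB Mul1=4; issue SUB r3<-Add2 | r0:Add1,r1:5,r2:3,r3:Add2
c7: CDB Add1=-2; issue MUL r2<-Mul1 | r0:-2,r1:5,r2:Mul1,r3:Add2
c8: issue SUB r2<-Add1 | r0:-2,r1:5,r2:Add1,r3:Add2
c9: CDB Mul2=40; issue ADD r1<-Add3 | r0:-2,r1:Add3,r2:Add1,r3:Add2
c10: - | r0:-2,r1:Add3,r2:Add1,r3:Add2
c11: CDB Add2=42 | r0:-2,r1:Add3,r2:Add1,r3:42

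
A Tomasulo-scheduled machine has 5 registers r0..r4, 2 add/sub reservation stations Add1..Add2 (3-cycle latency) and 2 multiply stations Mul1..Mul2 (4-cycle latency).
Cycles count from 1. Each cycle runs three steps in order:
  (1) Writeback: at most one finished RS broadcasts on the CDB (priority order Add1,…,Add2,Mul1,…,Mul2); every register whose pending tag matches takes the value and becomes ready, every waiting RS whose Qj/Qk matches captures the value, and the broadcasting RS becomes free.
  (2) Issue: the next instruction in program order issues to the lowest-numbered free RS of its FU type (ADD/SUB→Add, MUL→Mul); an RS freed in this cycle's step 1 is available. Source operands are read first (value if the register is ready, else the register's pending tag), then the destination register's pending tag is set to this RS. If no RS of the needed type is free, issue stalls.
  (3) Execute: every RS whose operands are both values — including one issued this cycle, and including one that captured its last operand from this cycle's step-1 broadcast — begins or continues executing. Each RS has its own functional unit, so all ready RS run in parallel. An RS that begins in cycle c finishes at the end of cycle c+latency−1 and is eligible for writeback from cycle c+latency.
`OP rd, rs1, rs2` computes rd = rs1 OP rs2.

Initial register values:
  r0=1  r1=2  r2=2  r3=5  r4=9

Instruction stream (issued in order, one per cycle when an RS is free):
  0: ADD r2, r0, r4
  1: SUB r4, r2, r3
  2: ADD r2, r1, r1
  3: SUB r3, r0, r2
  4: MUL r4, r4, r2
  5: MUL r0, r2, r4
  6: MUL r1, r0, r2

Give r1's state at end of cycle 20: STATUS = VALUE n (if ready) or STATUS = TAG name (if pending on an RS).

STATUS = VALUE 320

cycle 1: issue ADD r2<-Add1 // r0:1,r1:2,r2:Add1,r3:5,r4:9
cycle 2: issue SUB r4<-Add2 // r0:1,r1:2,r2:Add1,r3:5,r4:Add2
cycle 3: stall // r0:1,r1:2,r2:Add1,r3:5,r4:Add2
cycle 4: CDB Add1=10; issue ADD r2<-Add1 // r0:1,r1:2,r2:Add1,r3:5,r4:Add2
cycle 5: stall // r0:1,r1:2,r2:Add1,r3:5,r4:Add2
cycle 6: stall // r0:1,r1:2,r2:Add1,r3:5,r4:Add2
cycle 7: CDB Add1=4; issue SUB r3<-Add1 // r0:1,r1:2,r2:4,r3:Add1,r4:Add2
cycle 8: CDB Add2=5; issue MUL r4<-Mul1 // r0:1,r1:2,r2:4,r3:Add1,r4:Mul1
cycle 9: issue MUL r0<-Mul2 // r0:Mul2,r1:2,r2:4,r3:Add1,r4:Mul1
cycle 10: CDB Add1=-3; stall // r0:Mul2,r1:2,r2:4,r3:-3,r4:Mul1
cycle 11: stall // r0:Mul2,r1:2,r2:4,r3:-3,r4:Mul1
cycle 12: CDB Mul1=20; issue MUL r1<-Mul1 // r0:Mul2,r1:Mul1,r2:4,r3:-3,r4:20
cycle 13: - // r0:Mul2,r1:Mul1,r2:4,r3:-3,r4:20
cycle 14: - // r0:Mul2,r1:Mul1,r2:4,r3:-3,r4:20
cycle 15: - // r0:Mul2,r1:Mul1,r2:4,r3:-3,r4:20
cycle 16: CDB Mul2=80 // r0:80,r1:Mul1,r2:4,r3:-3,r4:20
cycle 17: - // r0:80,r1:Mul1,r2:4,r3:-3,r4:20
cycle 18: - // r0:80,r1:Mul1,r2:4,r3:-3,r4:20
cycle 19: - // r0:80,r1:Mul1,r2:4,r3:-3,r4:20
cycle 20: CDB Mul1=320 // r0:80,r1:320,r2:4,r3:-3,r4:20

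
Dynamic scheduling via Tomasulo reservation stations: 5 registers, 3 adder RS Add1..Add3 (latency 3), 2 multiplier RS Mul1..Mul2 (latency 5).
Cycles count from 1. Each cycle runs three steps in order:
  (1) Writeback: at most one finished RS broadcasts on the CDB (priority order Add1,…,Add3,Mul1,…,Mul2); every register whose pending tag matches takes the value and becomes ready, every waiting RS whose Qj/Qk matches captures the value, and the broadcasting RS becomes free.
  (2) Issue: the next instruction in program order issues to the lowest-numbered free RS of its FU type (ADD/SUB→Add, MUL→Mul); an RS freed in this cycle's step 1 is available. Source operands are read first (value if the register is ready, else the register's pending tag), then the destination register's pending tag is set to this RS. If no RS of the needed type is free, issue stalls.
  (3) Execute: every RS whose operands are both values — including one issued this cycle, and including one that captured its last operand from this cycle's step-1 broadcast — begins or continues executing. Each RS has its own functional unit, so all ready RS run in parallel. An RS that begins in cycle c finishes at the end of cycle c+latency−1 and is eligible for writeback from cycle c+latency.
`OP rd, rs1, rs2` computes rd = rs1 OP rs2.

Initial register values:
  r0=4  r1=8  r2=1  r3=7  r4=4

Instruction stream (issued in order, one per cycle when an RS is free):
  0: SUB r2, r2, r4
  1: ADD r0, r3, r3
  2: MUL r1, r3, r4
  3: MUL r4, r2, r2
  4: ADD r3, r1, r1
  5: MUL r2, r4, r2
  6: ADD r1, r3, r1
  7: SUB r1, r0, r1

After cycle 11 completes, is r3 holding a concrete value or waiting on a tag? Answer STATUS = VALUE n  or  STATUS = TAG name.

  c1: issue SUB r2<-Add1  regs: r0:4,r1:8,r2:Add1,r3:7,r4:4
  c2: issue ADD r0<-Add2  regs: r0:Add2,r1:8,r2:Add1,r3:7,r4:4
  c3: issue MUL r1<-Mul1  regs: r0:Add2,r1:Mul1,r2:Add1,r3:7,r4:4
  c4: CDB Add1=-3; issue MUL r4<-Mul2  regs: r0:Add2,r1:Mul1,r2:-3,r3:7,r4:Mul2
  c5: CDB Add2=14; issue ADD r3<-Add1  regs: r0:14,r1:Mul1,r2:-3,r3:Add1,r4:Mul2
  c6: stall  regs: r0:14,r1:Mul1,r2:-3,r3:Add1,r4:Mul2
  c7: stall  regs: r0:14,r1:Mul1,r2:-3,r3:Add1,r4:Mul2
  c8: CDB Mul1=28; issue MUL r2<-Mul1  regs: r0:14,r1:28,r2:Mul1,r3:Add1,r4:Mul2
  c9: CDB Mul2=9; issue ADD r1<-Add2  regs: r0:14,r1:Add2,r2:Mul1,r3:Add1,r4:9
  c10: issue SUB r1<-Add3  regs: r0:14,r1:Add3,r2:Mul1,r3:Add1,r4:9
  c11: CDB Add1=56  regs: r0:14,r1:Add3,r2:Mul1,r3:56,r4:9

STATUS = VALUE 56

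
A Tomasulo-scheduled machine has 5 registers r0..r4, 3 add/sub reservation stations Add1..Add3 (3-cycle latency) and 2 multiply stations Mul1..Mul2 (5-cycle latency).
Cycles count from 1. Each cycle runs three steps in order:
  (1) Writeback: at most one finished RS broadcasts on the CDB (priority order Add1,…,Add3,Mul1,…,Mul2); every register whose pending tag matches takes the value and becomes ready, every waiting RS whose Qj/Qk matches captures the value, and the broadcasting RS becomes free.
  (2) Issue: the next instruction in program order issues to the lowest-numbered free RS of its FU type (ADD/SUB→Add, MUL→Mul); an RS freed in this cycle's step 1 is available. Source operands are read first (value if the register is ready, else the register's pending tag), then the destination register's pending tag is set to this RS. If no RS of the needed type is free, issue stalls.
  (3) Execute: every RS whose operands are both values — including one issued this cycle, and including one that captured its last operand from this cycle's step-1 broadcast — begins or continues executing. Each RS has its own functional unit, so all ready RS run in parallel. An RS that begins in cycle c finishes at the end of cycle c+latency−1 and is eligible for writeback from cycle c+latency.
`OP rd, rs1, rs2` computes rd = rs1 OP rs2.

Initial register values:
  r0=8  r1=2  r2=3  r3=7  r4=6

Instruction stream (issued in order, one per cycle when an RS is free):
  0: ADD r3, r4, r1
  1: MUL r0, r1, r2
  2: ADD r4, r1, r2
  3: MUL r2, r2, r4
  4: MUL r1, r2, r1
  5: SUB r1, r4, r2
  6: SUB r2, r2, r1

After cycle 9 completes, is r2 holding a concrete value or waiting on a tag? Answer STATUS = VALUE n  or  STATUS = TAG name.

  c1: issue ADD r3<-Add1  regs: r0:8,r1:2,r2:3,r3:Add1,r4:6
  c2: issue MUL r0<-Mul1  regs: r0:Mul1,r1:2,r2:3,r3:Add1,r4:6
  c3: issue ADD r4<-Add2  regs: r0:Mul1,r1:2,r2:3,r3:Add1,r4:Add2
  c4: CDB Add1=8; issue MUL r2<-Mul2  regs: r0:Mul1,r1:2,r2:Mul2,r3:8,r4:Add2
  c5: stall  regs: r0:Mul1,r1:2,r2:Mul2,r3:8,r4:Add2
  c6: CDB Add2=5; stall  regs: r0:Mul1,r1:2,r2:Mul2,r3:8,r4:5
  c7: CDB Mul1=6; issue MUL r1<-Mul1  regs: r0:6,r1:Mul1,r2:Mul2,r3:8,r4:5
  c8: issue SUB r1<-Add1  regs: r0:6,r1:Add1,r2:Mul2,r3:8,r4:5
  c9: issue SUB r2<-Add2  regs: r0:6,r1:Add1,r2:Add2,r3:8,r4:5

STATUS = TAG Add2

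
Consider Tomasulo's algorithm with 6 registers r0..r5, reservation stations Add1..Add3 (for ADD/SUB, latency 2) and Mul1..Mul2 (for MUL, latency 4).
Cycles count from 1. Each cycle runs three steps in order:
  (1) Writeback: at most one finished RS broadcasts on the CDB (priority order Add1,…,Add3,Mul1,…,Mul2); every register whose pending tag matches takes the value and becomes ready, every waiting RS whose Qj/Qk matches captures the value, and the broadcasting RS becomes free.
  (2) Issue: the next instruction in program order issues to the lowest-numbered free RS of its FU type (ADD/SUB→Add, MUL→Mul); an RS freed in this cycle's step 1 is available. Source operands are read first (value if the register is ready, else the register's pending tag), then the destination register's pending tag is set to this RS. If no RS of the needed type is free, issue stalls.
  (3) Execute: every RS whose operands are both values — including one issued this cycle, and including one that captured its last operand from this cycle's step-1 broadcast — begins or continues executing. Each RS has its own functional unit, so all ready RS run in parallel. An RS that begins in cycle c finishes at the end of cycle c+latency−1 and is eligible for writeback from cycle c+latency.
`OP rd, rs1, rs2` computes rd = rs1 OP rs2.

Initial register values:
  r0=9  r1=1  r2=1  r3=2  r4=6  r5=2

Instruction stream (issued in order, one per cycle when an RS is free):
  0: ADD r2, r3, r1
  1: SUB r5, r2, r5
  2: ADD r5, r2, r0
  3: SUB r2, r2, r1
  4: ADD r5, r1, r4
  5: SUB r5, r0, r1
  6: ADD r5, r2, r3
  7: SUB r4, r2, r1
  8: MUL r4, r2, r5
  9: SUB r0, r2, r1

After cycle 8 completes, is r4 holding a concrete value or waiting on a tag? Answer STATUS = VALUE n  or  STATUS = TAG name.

c1: issue ADD r2<-Add1 | r0:9,r1:1,r2:Add1,r3:2,r4:6,r5:2
c2: issue SUB r5<-Add2 | r0:9,r1:1,r2:Add1,r3:2,r4:6,r5:Add2
c3: CDB Add1=3; issue ADD r5<-Add1 | r0:9,r1:1,r2:3,r3:2,r4:6,r5:Add1
c4: issue SUB r2<-Add3 | r0:9,r1:1,r2:Add3,r3:2,r4:6,r5:Add1
c5: CDB Add1=12; issue ADD r5<-Add1 | r0:9,r1:1,r2:Add3,r3:2,r4:6,r5:Add1
c6: CDB Add2=1; issue SUB r5<-Add2 | r0:9,r1:1,r2:Add3,r3:2,r4:6,r5:Add2
c7: CDB Add1=7; issue ADD r5<-Add1 | r0:9,r1:1,r2:Add3,r3:2,r4:6,r5:Add1
c8: CDB Add2=8; issue SUB r4<-Add2 | r0:9,r1:1,r2:Add3,r3:2,r4:Add2,r5:Add1

STATUS = TAG Add2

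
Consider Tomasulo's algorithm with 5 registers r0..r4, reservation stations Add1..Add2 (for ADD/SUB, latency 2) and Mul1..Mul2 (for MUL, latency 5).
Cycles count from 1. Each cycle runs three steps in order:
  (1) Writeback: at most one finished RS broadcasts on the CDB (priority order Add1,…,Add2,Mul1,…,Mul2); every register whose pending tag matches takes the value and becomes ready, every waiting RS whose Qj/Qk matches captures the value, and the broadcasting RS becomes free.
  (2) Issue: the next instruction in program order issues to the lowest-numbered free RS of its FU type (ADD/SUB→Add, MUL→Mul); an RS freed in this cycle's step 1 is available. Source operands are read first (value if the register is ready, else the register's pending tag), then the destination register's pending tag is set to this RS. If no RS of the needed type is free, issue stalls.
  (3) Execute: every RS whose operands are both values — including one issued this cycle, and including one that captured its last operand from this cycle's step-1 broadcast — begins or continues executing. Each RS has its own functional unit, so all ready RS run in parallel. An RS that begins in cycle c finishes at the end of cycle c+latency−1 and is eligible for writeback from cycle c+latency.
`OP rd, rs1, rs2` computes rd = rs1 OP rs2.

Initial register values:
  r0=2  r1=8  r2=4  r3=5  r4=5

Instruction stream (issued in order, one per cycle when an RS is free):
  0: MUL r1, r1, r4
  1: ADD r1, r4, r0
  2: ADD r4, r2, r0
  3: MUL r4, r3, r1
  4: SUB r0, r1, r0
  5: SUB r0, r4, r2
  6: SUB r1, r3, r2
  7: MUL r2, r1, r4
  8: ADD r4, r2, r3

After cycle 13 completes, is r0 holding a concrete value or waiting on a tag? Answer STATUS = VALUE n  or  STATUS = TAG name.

STATUS = VALUE 31

  c1: issue MUL r1<-Mul1  regs: r0:2,r1:Mul1,r2:4,r3:5,r4:5
  c2: issue ADD r1<-Add1  regs: r0:2,r1:Add1,r2:4,r3:5,r4:5
  c3: issue ADD r4<-Add2  regs: r0:2,r1:Add1,r2:4,r3:5,r4:Add2
  c4: CDB Add1=7; issue MUL r4<-Mul2  regs: r0:2,r1:7,r2:4,r3:5,r4:Mul2
  c5: CDB Add2=6; issue SUB r0<-Add1  regs: r0:Add1,r1:7,r2:4,r3:5,r4:Mul2
  c6: CDB Mul1=40; issue SUB r0<-Add2  regs: r0:Add2,r1:7,r2:4,r3:5,r4:Mul2
  c7: CDB Add1=5; issue SUB r1<-Add1  regs: r0:Add2,r1:Add1,r2:4,r3:5,r4:Mul2
  c8: issue MUL r2<-Mul1  regs: r0:Add2,r1:Add1,r2:Mul1,r3:5,r4:Mul2
  c9: CDB Add1=1; issue ADD r4<-Add1  regs: r0:Add2,r1:1,r2:Mul1,r3:5,r4:Add1
  c10: CDB Mul2=35  regs: r0:Add2,r1:1,r2:Mul1,r3:5,r4:Add1
  c11: -  regs: r0:Add2,r1:1,r2:Mul1,r3:5,r4:Add1
  c12: CDB Add2=31  regs: r0:31,r1:1,r2:Mul1,r3:5,r4:Add1
  c13: -  regs: r0:31,r1:1,r2:Mul1,r3:5,r4:Add1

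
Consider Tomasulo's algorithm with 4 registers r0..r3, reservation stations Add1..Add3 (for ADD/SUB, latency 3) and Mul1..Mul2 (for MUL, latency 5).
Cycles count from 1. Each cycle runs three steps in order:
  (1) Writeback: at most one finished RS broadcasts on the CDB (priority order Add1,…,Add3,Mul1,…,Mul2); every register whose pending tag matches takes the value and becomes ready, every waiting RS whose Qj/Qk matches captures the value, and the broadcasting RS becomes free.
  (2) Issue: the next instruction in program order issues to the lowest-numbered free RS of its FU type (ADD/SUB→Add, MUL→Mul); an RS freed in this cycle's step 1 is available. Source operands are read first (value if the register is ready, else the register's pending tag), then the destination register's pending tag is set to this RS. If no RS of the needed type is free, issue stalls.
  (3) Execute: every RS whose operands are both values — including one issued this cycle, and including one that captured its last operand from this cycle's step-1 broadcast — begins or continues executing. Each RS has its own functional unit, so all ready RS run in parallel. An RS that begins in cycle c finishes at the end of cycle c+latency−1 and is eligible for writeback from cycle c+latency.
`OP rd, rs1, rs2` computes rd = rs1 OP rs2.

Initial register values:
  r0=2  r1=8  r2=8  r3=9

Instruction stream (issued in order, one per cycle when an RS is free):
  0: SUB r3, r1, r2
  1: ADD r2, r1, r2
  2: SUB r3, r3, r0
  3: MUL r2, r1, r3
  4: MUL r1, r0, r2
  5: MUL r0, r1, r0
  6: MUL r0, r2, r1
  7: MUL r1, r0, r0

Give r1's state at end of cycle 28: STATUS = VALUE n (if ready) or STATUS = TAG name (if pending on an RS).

c1: issue SUB r3<-Add1 | r0:2,r1:8,r2:8,r3:Add1
c2: issue ADD r2<-Add2 | r0:2,r1:8,r2:Add2,r3:Add1
c3: issue SUB r3<-Add3 | r0:2,r1:8,r2:Add2,r3:Add3
c4: CDB Add1=0; issue MUL r2<-Mul1 | r0:2,r1:8,r2:Mul1,r3:Add3
c5: CDB Add2=16; issue MUL r1<-Mul2 | r0:2,r1:Mul2,r2:Mul1,r3:Add3
c6: stall | r0:2,r1:Mul2,r2:Mul1,r3:Add3
c7: CDB Add3=-2; stall | r0:2,r1:Mul2,r2:Mul1,r3:-2
c8: stall | r0:2,r1:Mul2,r2:Mul1,r3:-2
c9: stall | r0:2,r1:Mul2,r2:Mul1,r3:-2
c10: stall | r0:2,r1:Mul2,r2:Mul1,r3:-2
c11: stall | r0:2,r1:Mul2,r2:Mul1,r3:-2
c12: CDB Mul1=-16; issue MUL r0<-Mul1 | r0:Mul1,r1:Mul2,r2:-16,r3:-2
c13: stall | r0:Mul1,r1:Mul2,r2:-16,r3:-2
c14: stall | r0:Mul1,r1:Mul2,r2:-16,r3:-2
c15: stall | r0:Mul1,r1:Mul2,r2:-16,r3:-2
c16: stall | r0:Mul1,r1:Mul2,r2:-16,r3:-2
c17: CDB Mul2=-32; issue MUL r0<-Mul2 | r0:Mul2,r1:-32,r2:-16,r3:-2
c18: stall | r0:Mul2,r1:-32,r2:-16,r3:-2
c19: stall | r0:Mul2,r1:-32,r2:-16,r3:-2
c20: stall | r0:Mul2,r1:-32,r2:-16,r3:-2
c21: stall | r0:Mul2,r1:-32,r2:-16,r3:-2
c22: CDB Mul1=-64; issue MUL r1<-Mul1 | r0:Mul2,r1:Mul1,r2:-16,r3:-2
c23: CDB Mul2=512 | r0:512,r1:Mul1,r2:-16,r3:-2
c24: - | r0:512,r1:Mul1,r2:-16,r3:-2
c25: - | r0:512,r1:Mul1,r2:-16,r3:-2
c26: - | r0:512,r1:Mul1,r2:-16,r3:-2
c27: - | r0:512,r1:Mul1,r2:-16,r3:-2
c28: CDB Mul1=262144 | r0:512,r1:262144,r2:-16,r3:-2

STATUS = VALUE 262144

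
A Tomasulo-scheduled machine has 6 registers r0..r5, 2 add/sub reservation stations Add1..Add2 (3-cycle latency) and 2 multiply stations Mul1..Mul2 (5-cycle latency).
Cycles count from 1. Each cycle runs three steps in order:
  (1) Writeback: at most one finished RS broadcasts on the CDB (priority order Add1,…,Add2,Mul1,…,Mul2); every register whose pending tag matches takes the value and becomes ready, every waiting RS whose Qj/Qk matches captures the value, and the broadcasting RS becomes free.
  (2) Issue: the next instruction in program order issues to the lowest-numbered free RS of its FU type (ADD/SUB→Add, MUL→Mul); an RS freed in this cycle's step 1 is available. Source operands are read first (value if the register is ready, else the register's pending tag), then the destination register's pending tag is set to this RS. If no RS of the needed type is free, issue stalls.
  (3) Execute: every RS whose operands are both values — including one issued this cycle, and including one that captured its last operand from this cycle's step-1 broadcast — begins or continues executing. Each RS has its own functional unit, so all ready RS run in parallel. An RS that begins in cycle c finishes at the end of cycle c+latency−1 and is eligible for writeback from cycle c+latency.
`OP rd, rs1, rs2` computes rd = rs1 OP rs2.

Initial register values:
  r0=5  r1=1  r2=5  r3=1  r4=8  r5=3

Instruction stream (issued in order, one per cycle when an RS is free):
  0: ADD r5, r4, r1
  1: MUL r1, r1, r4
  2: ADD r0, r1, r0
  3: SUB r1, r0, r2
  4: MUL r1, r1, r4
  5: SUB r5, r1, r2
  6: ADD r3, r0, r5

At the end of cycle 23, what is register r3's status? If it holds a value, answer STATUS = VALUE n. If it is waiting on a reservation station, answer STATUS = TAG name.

STATUS = TAG Add1

  c1: issue ADD r5<-Add1  regs: r0:5,r1:1,r2:5,r3:1,r4:8,r5:Add1
  c2: issue MUL r1<-Mul1  regs: r0:5,r1:Mul1,r2:5,r3:1,r4:8,r5:Add1
  c3: issue ADD r0<-Add2  regs: r0:Add2,r1:Mul1,r2:5,r3:1,r4:8,r5:Add1
  c4: CDB Add1=9; issue SUB r1<-Add1  regs: r0:Add2,r1:Add1,r2:5,r3:1,r4:8,r5:9
  c5: issue MUL r1<-Mul2  regs: r0:Add2,r1:Mul2,r2:5,r3:1,r4:8,r5:9
  c6: stall  regs: r0:Add2,r1:Mul2,r2:5,r3:1,r4:8,r5:9
  c7: CDB Mul1=8; stall  regs: r0:Add2,r1:Mul2,r2:5,r3:1,r4:8,r5:9
  c8: stall  regs: r0:Add2,r1:Mul2,r2:5,r3:1,r4:8,r5:9
  c9: stall  regs: r0:Add2,r1:Mul2,r2:5,r3:1,r4:8,r5:9
  c10: CDB Add2=13; issue SUB r5<-Add2  regs: r0:13,r1:Mul2,r2:5,r3:1,r4:8,r5:Add2
  c11: stall  regs: r0:13,r1:Mul2,r2:5,r3:1,r4:8,r5:Add2
  c12: stall  regs: r0:13,r1:Mul2,r2:5,r3:1,r4:8,r5:Add2
  c13: CDB Add1=8; issue ADD r3<-Add1  regs: r0:13,r1:Mul2,r2:5,r3:Add1,r4:8,r5:Add2
  c14: -  regs: r0:13,r1:Mul2,r2:5,r3:Add1,r4:8,r5:Add2
  c15: -  regs: r0:13,r1:Mul2,r2:5,r3:Add1,r4:8,r5:Add2
  c16: -  regs: r0:13,r1:Mul2,r2:5,r3:Add1,r4:8,r5:Add2
  c17: -  regs: r0:13,r1:Mul2,r2:5,r3:Add1,r4:8,r5:Add2
  c18: CDB Mul2=64  regs: r0:13,r1:64,r2:5,r3:Add1,r4:8,r5:Add2
  c19: -  regs: r0:13,r1:64,r2:5,r3:Add1,r4:8,r5:Add2
  c20: -  regs: r0:13,r1:64,r2:5,r3:Add1,r4:8,r5:Add2
  c21: CDB Add2=59  regs: r0:13,r1:64,r2:5,r3:Add1,r4:8,r5:59
  c22: -  regs: r0:13,r1:64,r2:5,r3:Add1,r4:8,r5:59
  c23: -  regs: r0:13,r1:64,r2:5,r3:Add1,r4:8,r5:59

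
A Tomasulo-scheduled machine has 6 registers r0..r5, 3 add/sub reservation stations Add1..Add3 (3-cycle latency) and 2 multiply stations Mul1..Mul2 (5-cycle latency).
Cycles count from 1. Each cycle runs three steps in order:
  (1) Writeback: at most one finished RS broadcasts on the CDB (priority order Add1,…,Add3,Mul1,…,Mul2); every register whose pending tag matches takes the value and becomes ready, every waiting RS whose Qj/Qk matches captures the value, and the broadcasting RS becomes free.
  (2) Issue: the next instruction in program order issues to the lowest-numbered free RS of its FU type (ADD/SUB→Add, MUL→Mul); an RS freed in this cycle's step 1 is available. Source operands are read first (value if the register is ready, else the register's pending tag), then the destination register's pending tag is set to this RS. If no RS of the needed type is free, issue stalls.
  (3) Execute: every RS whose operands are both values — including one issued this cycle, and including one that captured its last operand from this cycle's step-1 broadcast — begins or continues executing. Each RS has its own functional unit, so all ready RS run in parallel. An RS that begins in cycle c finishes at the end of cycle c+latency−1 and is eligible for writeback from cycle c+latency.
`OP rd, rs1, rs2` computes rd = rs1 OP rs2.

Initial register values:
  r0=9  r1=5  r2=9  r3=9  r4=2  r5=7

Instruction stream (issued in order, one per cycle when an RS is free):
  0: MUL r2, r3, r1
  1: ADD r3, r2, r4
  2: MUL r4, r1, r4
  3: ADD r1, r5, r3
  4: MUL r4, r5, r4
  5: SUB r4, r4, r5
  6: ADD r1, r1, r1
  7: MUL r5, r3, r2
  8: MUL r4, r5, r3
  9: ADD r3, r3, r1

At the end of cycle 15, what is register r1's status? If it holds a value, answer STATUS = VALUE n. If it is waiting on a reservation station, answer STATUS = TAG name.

STATUS = VALUE 108

cycle 1: issue MUL r2<-Mul1 // r0:9,r1:5,r2:Mul1,r3:9,r4:2,r5:7
cycle 2: issue ADD r3<-Add1 // r0:9,r1:5,r2:Mul1,r3:Add1,r4:2,r5:7
cycle 3: issue MUL r4<-Mul2 // r0:9,r1:5,r2:Mul1,r3:Add1,r4:Mul2,r5:7
cycle 4: issue ADD r1<-Add2 // r0:9,r1:Add2,r2:Mul1,r3:Add1,r4:Mul2,r5:7
cycle 5: stall // r0:9,r1:Add2,r2:Mul1,r3:Add1,r4:Mul2,r5:7
cycle 6: CDB Mul1=45; issue MUL r4<-Mul1 // r0:9,r1:Add2,r2:45,r3:Add1,r4:Mul1,r5:7
cycle 7: issue SUB r4<-Add3 // r0:9,r1:Add2,r2:45,r3:Add1,r4:Add3,r5:7
cycle 8: CDB Mul2=10; stall // r0:9,r1:Add2,r2:45,r3:Add1,r4:Add3,r5:7
cycle 9: CDB Add1=47; issue ADD r1<-Add1 // r0:9,r1:Add1,r2:45,r3:47,r4:Add3,r5:7
cycle 10: issue MUL r5<-Mul2 // r0:9,r1:Add1,r2:45,r3:47,r4:Add3,r5:Mul2
cycle 11: stall // r0:9,r1:Add1,r2:45,r3:47,r4:Add3,r5:Mul2
cycle 12: CDB Add2=54; stall // r0:9,r1:Add1,r2:45,r3:47,r4:Add3,r5:Mul2
cycle 13: CDB Mul1=70; issue MUL r4<-Mul1 // r0:9,r1:Add1,r2:45,r3:47,r4:Mul1,r5:Mul2
cycle 14: issue ADD r3<-Add2 // r0:9,r1:Add1,r2:45,r3:Add2,r4:Mul1,r5:Mul2
cycle 15: CDB Add1=108 // r0:9,r1:108,r2:45,r3:Add2,r4:Mul1,r5:Mul2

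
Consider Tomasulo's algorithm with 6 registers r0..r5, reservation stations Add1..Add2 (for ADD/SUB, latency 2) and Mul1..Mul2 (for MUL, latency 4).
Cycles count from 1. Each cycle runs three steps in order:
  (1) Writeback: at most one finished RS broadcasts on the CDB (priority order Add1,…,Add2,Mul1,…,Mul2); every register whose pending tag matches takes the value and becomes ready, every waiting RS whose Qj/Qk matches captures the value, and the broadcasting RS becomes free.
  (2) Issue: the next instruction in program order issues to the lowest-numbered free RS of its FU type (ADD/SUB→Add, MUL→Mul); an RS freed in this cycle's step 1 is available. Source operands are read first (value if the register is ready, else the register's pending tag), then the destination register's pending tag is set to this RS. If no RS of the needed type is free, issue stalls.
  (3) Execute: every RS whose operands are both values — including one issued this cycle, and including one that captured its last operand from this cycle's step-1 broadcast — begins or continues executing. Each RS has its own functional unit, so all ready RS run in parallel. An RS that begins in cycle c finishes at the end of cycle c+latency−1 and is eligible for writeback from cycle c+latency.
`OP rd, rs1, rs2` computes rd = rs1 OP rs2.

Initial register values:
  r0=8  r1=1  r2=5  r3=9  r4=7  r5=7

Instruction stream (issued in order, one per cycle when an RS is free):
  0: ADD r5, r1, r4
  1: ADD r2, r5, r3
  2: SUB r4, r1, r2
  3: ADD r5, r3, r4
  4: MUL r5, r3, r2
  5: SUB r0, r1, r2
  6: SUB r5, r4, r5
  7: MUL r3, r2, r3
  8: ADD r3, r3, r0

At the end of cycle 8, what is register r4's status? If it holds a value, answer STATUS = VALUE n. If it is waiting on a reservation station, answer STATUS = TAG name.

  c1: issue ADD r5<-Add1  regs: r0:8,r1:1,r2:5,r3:9,r4:7,r5:Add1
  c2: issue ADD r2<-Add2  regs: r0:8,r1:1,r2:Add2,r3:9,r4:7,r5:Add1
  c3: CDB Add1=8; issue SUB r4<-Add1  regs: r0:8,r1:1,r2:Add2,r3:9,r4:Add1,r5:8
  c4: stall  regs: r0:8,r1:1,r2:Add2,r3:9,r4:Add1,r5:8
  c5: CDB Add2=17; issue ADD r5<-Add2  regs: r0:8,r1:1,r2:17,r3:9,r4:Add1,r5:Add2
  c6: issue MUL r5<-Mul1  regs: r0:8,r1:1,r2:17,r3:9,r4:Add1,r5:Mul1
  c7: CDB Add1=-16; issue SUB r0<-Add1  regs: r0:Add1,r1:1,r2:17,r3:9,r4:-16,r5:Mul1
  c8: stall  regs: r0:Add1,r1:1,r2:17,r3:9,r4:-16,r5:Mul1

STATUS = VALUE -16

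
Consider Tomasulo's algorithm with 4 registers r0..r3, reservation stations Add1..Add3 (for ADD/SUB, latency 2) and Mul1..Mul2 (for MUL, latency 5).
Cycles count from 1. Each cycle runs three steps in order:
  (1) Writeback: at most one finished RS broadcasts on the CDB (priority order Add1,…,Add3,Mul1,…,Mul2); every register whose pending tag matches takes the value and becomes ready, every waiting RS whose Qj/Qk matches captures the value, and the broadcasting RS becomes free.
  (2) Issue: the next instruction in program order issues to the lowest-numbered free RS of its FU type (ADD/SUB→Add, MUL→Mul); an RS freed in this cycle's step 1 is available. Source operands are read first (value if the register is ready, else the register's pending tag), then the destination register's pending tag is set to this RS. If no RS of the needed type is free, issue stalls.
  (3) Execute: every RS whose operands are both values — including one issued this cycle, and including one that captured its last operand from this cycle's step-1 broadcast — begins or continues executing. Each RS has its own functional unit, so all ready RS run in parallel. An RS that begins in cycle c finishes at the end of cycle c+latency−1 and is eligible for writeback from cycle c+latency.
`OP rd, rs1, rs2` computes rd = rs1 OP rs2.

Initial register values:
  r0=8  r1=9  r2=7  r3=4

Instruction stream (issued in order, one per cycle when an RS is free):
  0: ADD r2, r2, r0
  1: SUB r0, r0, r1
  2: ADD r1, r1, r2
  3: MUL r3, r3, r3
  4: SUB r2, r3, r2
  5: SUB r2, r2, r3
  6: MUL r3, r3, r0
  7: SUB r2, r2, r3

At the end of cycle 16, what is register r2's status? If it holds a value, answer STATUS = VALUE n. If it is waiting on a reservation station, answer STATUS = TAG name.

  c1: issue ADD r2<-Add1  regs: r0:8,r1:9,r2:Add1,r3:4
  c2: issue SUB r0<-Add2  regs: r0:Add2,r1:9,r2:Add1,r3:4
  c3: CDB Add1=15; issue ADD r1<-Add1  regs: r0:Add2,r1:Add1,r2:15,r3:4
  c4: CDB Add2=-1; issue MUL r3<-Mul1  regs: r0:-1,r1:Add1,r2:15,r3:Mul1
  c5: CDB Add1=24; issue SUB r2<-Add1  regs: r0:-1,r1:24,r2:Add1,r3:Mul1
  c6: issue SUB r2<-Add2  regs: r0:-1,r1:24,r2:Add2,r3:Mul1
  c7: issue MUL r3<-Mul2  regs: r0:-1,r1:24,r2:Add2,r3:Mul2
  c8: issue SUB r2<-Add3  regs: r0:-1,r1:24,r2:Add3,r3:Mul2
  c9: CDB Mul1=16  regs: r0:-1,r1:24,r2:Add3,r3:Mul2
  c10: -  regs: r0:-1,r1:24,r2:Add3,r3:Mul2
  c11: CDB Add1=1  regs: r0:-1,r1:24,r2:Add3,r3:Mul2
  c12: -  regs: r0:-1,r1:24,r2:Add3,r3:Mul2
  c13: CDB Add2=-15  regs: r0:-1,r1:24,r2:Add3,r3:Mul2
  c14: CDB Mul2=-16  regs: r0:-1,r1:24,r2:Add3,r3:-16
  c15: -  regs: r0:-1,r1:24,r2:Add3,r3:-16
  c16: CDB Add3=1  regs: r0:-1,r1:24,r2:1,r3:-16

STATUS = VALUE 1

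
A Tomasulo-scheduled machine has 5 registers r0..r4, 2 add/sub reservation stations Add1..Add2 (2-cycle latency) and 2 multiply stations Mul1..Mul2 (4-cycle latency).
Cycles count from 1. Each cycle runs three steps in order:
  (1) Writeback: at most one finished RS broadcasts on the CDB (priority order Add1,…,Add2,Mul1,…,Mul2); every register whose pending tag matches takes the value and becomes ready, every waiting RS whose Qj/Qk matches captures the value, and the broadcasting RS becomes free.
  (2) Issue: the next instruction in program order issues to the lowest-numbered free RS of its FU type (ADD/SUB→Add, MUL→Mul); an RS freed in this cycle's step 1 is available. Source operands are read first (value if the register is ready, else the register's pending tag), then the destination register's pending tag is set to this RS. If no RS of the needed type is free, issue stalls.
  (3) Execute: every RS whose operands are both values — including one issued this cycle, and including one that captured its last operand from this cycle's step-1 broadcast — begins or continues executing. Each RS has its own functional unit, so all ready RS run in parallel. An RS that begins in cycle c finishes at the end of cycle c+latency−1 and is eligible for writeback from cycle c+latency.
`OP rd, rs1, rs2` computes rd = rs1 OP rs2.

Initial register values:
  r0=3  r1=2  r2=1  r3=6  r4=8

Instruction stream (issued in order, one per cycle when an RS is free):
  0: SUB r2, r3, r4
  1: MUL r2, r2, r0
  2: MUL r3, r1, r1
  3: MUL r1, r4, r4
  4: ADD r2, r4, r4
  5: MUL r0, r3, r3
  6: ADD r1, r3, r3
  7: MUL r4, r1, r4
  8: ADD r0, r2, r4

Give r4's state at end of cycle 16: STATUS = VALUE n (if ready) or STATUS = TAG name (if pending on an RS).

STATUS = VALUE 64

  c1: issue SUB r2<-Add1  regs: r0:3,r1:2,r2:Add1,r3:6,r4:8
  c2: issue MUL r2<-Mul1  regs: r0:3,r1:2,r2:Mul1,r3:6,r4:8
  c3: CDB Add1=-2; issue MUL r3<-Mul2  regs: r0:3,r1:2,r2:Mul1,r3:Mul2,r4:8
  c4: stall  regs: r0:3,r1:2,r2:Mul1,r3:Mul2,r4:8
  c5: stall  regs: r0:3,r1:2,r2:Mul1,r3:Mul2,r4:8
  c6: stall  regs: r0:3,r1:2,r2:Mul1,r3:Mul2,r4:8
  c7: CDB Mul1=-6; issue MUL r1<-Mul1  regs: r0:3,r1:Mul1,r2:-6,r3:Mul2,r4:8
  c8: CDB Mul2=4; issue ADD r2<-Add1  regs: r0:3,r1:Mul1,r2:Add1,r3:4,r4:8
  c9: issue MUL r0<-Mul2  regs: r0:Mul2,r1:Mul1,r2:Add1,r3:4,r4:8
  c10: CDB Add1=16; issue ADD r1<-Add1  regs: r0:Mul2,r1:Add1,r2:16,r3:4,r4:8
  c11: CDB Mul1=64; issue MUL r4<-Mul1  regs: r0:Mul2,r1:Add1,r2:16,r3:4,r4:Mul1
  c12: CDB Add1=8; issue ADD r0<-Add1  regs: r0:Add1,r1:8,r2:16,r3:4,r4:Mul1
  c13: CDB Mul2=16  regs: r0:Add1,r1:8,r2:16,r3:4,r4:Mul1
  c14: -  regs: r0:Add1,r1:8,r2:16,r3:4,r4:Mul1
  c15: -  regs: r0:Add1,r1:8,r2:16,r3:4,r4:Mul1
  c16: CDB Mul1=64  regs: r0:Add1,r1:8,r2:16,r3:4,r4:64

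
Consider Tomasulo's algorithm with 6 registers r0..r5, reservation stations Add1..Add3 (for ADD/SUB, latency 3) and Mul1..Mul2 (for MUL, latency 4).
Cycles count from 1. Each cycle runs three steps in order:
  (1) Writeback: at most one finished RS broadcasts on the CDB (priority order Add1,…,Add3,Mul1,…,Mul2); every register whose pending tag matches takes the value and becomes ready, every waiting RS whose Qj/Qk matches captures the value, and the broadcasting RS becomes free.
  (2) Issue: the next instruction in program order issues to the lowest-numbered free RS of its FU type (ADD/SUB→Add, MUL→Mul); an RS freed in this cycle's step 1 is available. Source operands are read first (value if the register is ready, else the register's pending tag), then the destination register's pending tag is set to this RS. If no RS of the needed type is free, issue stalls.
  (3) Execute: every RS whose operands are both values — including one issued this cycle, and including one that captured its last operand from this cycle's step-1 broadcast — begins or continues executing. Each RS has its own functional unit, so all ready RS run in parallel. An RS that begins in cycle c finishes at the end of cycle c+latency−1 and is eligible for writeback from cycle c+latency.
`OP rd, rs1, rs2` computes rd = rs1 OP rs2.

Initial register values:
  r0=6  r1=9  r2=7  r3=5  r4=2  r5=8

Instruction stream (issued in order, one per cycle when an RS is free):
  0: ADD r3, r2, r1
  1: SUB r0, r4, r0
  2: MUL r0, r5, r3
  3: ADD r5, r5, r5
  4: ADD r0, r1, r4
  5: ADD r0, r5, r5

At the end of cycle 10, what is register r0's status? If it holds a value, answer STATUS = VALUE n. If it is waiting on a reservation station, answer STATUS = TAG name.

STATUS = VALUE 32

cycle 1: issue ADD r3<-Add1 // r0:6,r1:9,r2:7,r3:Add1,r4:2,r5:8
cycle 2: issue SUB r0<-Add2 // r0:Add2,r1:9,r2:7,r3:Add1,r4:2,r5:8
cycle 3: issue MUL r0<-Mul1 // r0:Mul1,r1:9,r2:7,r3:Add1,r4:2,r5:8
cycle 4: CDB Add1=16; issue ADD r5<-Add1 // r0:Mul1,r1:9,r2:7,r3:16,r4:2,r5:Add1
cycle 5: CDB Add2=-4; issue ADD r0<-Add2 // r0:Add2,r1:9,r2:7,r3:16,r4:2,r5:Add1
cycle 6: issue ADD r0<-Add3 // r0:Add3,r1:9,r2:7,r3:16,r4:2,r5:Add1
cycle 7: CDB Add1=16 // r0:Add3,r1:9,r2:7,r3:16,r4:2,r5:16
cycle 8: CDB Add2=11 // r0:Add3,r1:9,r2:7,r3:16,r4:2,r5:16
cycle 9: CDB Mul1=128 // r0:Add3,r1:9,r2:7,r3:16,r4:2,r5:16
cycle 10: CDB Add3=32 // r0:32,r1:9,r2:7,r3:16,r4:2,r5:16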